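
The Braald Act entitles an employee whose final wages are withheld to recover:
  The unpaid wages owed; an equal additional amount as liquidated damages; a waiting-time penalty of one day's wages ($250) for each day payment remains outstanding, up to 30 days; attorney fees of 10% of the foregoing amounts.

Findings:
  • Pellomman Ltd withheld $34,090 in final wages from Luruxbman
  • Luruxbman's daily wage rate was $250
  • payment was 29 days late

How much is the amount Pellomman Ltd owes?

Liquidated damages (equal amount): $34,090
Penalty days: min(29, 30) = 29
Waiting-time penalty: 29 × $250 = $7,250
Subtotal: $34,090 + $34,090 + $7,250 = $75,430
Attorney fees: 10% of $75,430 = $7,543
Total award: $75,430 + $7,543 = $82,973

Total award: $82,973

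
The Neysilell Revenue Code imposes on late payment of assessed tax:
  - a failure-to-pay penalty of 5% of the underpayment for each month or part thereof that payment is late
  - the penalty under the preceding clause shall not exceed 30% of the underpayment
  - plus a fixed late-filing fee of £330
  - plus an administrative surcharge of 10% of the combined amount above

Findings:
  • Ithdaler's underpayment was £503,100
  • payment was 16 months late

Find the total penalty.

£166,386

Accrued rate: 5% × 16 = 80%, capped at 30% → 30%
Failure-to-pay penalty: 30% of £503,100 = £150,930
Penalty before surcharge: £150,930 + £330 = £151,260
Administrative surcharge: 10% of £151,260 = £15,126
Total penalty: £151,260 + £15,126 = £166,386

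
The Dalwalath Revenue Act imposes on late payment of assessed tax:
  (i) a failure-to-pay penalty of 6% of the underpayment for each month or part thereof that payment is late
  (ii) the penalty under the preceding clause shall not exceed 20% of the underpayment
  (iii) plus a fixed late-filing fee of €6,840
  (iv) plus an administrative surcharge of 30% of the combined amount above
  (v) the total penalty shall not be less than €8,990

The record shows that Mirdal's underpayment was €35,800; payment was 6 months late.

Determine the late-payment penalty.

Accrued rate: 6% × 6 = 36%, capped at 20% → 20%
Failure-to-pay penalty: 20% of €35,800 = €7,160
Penalty before surcharge: €7,160 + €6,840 = €14,000
Administrative surcharge: 30% of €14,000 = €4,200
Total penalty: €14,000 + €4,200 = €18,200
Minimum €8,990: €18,200 meets the minimum, no increase.

€18,200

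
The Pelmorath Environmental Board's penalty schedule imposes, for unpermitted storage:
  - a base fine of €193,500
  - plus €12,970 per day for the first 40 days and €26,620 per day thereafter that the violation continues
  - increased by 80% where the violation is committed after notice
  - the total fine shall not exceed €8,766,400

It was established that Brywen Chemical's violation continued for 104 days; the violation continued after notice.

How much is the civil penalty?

€4,348,764

First 40 days: 40 × €12,970 = €518,800
Remaining days: (104 − 40) × €26,620 = €1,703,680
Per-day component: €518,800 + €1,703,680 = €2,222,480
Base plus per-day: €193,500 + €2,222,480 = €2,415,980
Enhancement: 80% of €2,415,980 = €1,932,784
Enhanced fine: €2,415,980 + €1,932,784 = €4,348,764
Cap at €8,766,400: €4,348,764 is within the cap, no reduction.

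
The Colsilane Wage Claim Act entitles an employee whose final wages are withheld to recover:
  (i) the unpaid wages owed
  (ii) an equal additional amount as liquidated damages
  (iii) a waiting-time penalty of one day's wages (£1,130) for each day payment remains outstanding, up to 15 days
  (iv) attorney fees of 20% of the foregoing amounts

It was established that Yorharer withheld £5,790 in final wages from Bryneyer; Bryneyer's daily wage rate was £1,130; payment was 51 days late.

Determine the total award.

Liquidated damages (equal amount): £5,790
Penalty days: min(51, 15) = 15
Waiting-time penalty: 15 × £1,130 = £16,950
Subtotal: £5,790 + £5,790 + £16,950 = £28,530
Attorney fees: 20% of £28,530 = £5,706
Total award: £28,530 + £5,706 = £34,236

£34,236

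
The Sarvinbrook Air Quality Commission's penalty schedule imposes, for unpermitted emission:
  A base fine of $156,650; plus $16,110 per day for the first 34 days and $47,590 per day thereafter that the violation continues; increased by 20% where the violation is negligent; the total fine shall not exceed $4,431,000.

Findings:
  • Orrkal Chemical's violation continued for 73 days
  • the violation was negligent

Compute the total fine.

$3,072,480

First 34 days: 34 × $16,110 = $547,740
Remaining days: (73 − 34) × $47,590 = $1,856,010
Per-day component: $547,740 + $1,856,010 = $2,403,750
Base plus per-day: $156,650 + $2,403,750 = $2,560,400
Enhancement: 20% of $2,560,400 = $512,080
Enhanced fine: $2,560,400 + $512,080 = $3,072,480
Cap at $4,431,000: $3,072,480 is within the cap, no reduction.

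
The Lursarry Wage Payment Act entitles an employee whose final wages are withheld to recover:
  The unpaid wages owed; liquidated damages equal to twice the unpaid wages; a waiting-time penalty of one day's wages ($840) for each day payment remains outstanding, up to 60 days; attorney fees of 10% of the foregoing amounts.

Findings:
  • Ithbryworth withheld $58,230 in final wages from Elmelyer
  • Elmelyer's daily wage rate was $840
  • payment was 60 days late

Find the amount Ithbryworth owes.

Doubled: 2 × $58,230 = $116,460
Penalty days: min(60, 60) = 60
Waiting-time penalty: 60 × $840 = $50,400
Subtotal: $58,230 + $116,460 + $50,400 = $225,090
Attorney fees: 10% of $225,090 = $22,509
Total award: $225,090 + $22,509 = $247,599

$247,599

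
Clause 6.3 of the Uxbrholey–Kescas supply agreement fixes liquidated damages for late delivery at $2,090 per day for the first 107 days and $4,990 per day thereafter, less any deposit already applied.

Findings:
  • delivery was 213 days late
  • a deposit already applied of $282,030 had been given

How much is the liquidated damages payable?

First 107 days: 107 × $2,090 = $223,630
Remaining days: (213 − 107) × $4,990 = $528,940
Accrued per-day damages: $223,630 + $528,940 = $752,570
Less deposit already applied: $752,570 − $282,030 = $470,540

$470,540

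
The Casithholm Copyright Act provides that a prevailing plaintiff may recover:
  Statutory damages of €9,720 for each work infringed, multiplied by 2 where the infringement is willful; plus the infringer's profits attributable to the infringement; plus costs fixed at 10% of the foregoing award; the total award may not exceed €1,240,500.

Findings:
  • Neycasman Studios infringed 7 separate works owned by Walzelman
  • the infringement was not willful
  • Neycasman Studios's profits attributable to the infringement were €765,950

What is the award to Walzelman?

Statutory damages: 7 × €9,720 = €68,040
Infringement not willful: no ×2 enhancement.
Combined award: €68,040 + €765,950 = €833,990
Costs: 10% of €833,990 = €83,399
Award plus costs: €833,990 + €83,399 = €917,389
Cap at €1,240,500: €917,389 is within the cap, no reduction.

€917,389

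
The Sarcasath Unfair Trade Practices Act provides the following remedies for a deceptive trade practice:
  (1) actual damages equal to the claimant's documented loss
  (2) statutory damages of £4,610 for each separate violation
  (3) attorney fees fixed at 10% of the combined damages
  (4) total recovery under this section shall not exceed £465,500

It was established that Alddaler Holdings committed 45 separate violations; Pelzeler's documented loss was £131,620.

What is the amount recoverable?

Total recovery: £372,977

Statutory damages: 45 × £4,610 = £207,450
Combined damages: £131,620 + £207,450 = £339,070
Attorney fees: 10% of £339,070 = £33,907
Total before cap: £339,070 + £33,907 = £372,977
Cap at £465,500: £372,977 is within the cap, no reduction.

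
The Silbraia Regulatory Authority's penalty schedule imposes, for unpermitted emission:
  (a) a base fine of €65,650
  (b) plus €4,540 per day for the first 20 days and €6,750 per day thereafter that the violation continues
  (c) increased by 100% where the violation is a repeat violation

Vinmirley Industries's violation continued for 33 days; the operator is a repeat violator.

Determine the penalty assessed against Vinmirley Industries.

Civil penalty: €488,400

First 20 days: 20 × €4,540 = €90,800
Remaining days: (33 − 20) × €6,750 = €87,750
Per-day component: €90,800 + €87,750 = €178,550
Base plus per-day: €65,650 + €178,550 = €244,200
Enhancement: 100% of €244,200 = €244,200
Enhanced fine: €244,200 + €244,200 = €488,400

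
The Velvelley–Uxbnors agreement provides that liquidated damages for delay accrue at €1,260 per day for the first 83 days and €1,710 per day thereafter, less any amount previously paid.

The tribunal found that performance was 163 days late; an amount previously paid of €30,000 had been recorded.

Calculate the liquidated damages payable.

€211,380

First 83 days: 83 × €1,260 = €104,580
Remaining days: (163 − 83) × €1,710 = €136,800
Accrued per-day damages: €104,580 + €136,800 = €241,380
Less amount previously paid: €241,380 − €30,000 = €211,380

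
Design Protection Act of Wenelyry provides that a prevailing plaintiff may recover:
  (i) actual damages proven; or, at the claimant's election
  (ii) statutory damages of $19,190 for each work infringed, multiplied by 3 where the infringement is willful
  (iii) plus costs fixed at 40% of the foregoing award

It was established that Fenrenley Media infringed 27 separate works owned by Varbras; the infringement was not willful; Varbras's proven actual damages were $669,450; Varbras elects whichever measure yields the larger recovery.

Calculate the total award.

$937,230

Statutory damages: 27 × $19,190 = $518,130
Infringement not willful: no ×3 enhancement.
Greater of actual damages ($669,450) or statutory damages ($518,130): $669,450
Costs: 40% of $669,450 = $267,780
Award plus costs: $669,450 + $267,780 = $937,230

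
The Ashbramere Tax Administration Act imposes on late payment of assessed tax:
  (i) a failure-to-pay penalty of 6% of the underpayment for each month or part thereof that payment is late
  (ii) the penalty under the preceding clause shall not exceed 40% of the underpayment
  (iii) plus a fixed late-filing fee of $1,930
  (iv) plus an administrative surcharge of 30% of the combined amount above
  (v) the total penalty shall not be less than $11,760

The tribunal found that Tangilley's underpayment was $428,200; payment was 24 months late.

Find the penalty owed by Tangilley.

Accrued rate: 6% × 24 = 144%, capped at 40% → 40%
Failure-to-pay penalty: 40% of $428,200 = $171,280
Penalty before surcharge: $171,280 + $1,930 = $173,210
Administrative surcharge: 30% of $173,210 = $51,963
Total penalty: $173,210 + $51,963 = $225,173
Minimum $11,760: $225,173 meets the minimum, no increase.

$225,173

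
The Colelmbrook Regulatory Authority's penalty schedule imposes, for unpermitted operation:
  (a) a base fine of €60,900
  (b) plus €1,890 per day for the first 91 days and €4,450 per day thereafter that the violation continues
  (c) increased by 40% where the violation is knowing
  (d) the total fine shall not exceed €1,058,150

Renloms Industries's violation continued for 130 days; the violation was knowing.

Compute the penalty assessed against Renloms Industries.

First 91 days: 91 × €1,890 = €171,990
Remaining days: (130 − 91) × €4,450 = €173,550
Per-day component: €171,990 + €173,550 = €345,540
Base plus per-day: €60,900 + €345,540 = €406,440
Enhancement: 40% of €406,440 = €162,576
Enhanced fine: €406,440 + €162,576 = €569,016
Cap at €1,058,150: €569,016 is within the cap, no reduction.

€569,016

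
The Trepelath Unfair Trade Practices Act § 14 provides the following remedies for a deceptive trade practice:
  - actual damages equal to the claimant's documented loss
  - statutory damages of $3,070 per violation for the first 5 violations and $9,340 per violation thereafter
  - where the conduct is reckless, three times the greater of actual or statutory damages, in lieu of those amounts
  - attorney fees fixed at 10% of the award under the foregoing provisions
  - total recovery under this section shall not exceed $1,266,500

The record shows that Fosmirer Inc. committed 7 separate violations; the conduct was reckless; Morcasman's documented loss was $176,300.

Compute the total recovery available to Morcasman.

First 5 violations: 5 × $3,070 = $15,350
Remaining violations: (7 − 5) × $9,340 = $18,680
Statutory damages: $15,350 + $18,680 = $34,030
Greater of actual damages ($176,300) or statutory damages ($34,030): $176,300
Trebled: 3 × $176,300 = $528,900
Attorney fees: 10% of $528,900 = $52,890
Total before cap: $528,900 + $52,890 = $581,790
Cap at $1,266,500: $581,790 is within the cap, no reduction.

$581,790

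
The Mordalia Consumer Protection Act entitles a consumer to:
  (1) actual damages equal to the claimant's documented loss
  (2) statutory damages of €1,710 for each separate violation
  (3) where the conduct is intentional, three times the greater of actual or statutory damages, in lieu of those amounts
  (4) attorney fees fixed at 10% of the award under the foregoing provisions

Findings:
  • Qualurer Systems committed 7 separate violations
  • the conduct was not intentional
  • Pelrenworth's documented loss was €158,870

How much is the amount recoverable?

Total recovery: €187,924

Statutory damages: 7 × €1,710 = €11,970
Conduct not intentional: the in-lieu enhancement does not apply.
Actual plus statutory damages: €158,870 + €11,970 = €170,840
Attorney fees: 10% of €170,840 = €17,084
Total recovery: €170,840 + €17,084 = €187,924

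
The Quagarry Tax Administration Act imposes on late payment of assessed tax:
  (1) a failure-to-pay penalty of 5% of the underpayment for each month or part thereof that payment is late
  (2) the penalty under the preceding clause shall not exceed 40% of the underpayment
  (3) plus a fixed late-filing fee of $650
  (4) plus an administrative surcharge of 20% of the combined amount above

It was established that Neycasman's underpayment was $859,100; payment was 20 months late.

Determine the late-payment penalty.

$413,148

Accrued rate: 5% × 20 = 100%, capped at 40% → 40%
Failure-to-pay penalty: 40% of $859,100 = $343,640
Penalty before surcharge: $343,640 + $650 = $344,290
Administrative surcharge: 20% of $344,290 = $68,858
Total penalty: $344,290 + $68,858 = $413,148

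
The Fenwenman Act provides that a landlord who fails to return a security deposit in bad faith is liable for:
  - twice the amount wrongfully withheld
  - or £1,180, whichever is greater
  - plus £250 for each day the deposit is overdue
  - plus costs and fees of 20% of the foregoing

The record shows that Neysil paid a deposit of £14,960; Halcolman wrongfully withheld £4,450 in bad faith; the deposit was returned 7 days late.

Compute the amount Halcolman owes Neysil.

Doubled: 2 × £4,450 = £8,900
Minimum £1,180: £8,900 meets the minimum, no increase.
Late-return penalty: 7 × £250 = £1,750
Damages plus late penalty: £8,900 + £1,750 = £10,650
Costs and fees: 20% of £10,650 = £2,130
Total recovery: £10,650 + £2,130 = £12,780

£12,780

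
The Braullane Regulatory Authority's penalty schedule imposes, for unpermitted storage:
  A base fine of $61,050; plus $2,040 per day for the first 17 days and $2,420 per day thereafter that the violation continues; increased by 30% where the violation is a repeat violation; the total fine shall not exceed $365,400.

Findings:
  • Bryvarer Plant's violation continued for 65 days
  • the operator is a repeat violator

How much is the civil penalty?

First 17 days: 17 × $2,040 = $34,680
Remaining days: (65 − 17) × $2,420 = $116,160
Per-day component: $34,680 + $116,160 = $150,840
Base plus per-day: $61,050 + $150,840 = $211,890
Enhancement: 30% of $211,890 = $63,567
Enhanced fine: $211,890 + $63,567 = $275,457
Cap at $365,400: $275,457 is within the cap, no reduction.

Civil penalty: $275,457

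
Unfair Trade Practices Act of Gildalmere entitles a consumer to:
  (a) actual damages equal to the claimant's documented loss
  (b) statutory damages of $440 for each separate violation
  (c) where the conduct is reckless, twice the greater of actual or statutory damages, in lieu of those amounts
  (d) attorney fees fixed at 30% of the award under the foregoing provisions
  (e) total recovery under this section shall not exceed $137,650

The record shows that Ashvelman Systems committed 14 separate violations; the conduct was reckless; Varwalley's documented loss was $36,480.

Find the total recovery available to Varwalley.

Statutory damages: 14 × $440 = $6,160
Greater of actual damages ($36,480) or statutory damages ($6,160): $36,480
Doubled: 2 × $36,480 = $72,960
Attorney fees: 30% of $72,960 = $21,888
Total before cap: $72,960 + $21,888 = $94,848
Cap at $137,650: $94,848 is within the cap, no reduction.

$94,848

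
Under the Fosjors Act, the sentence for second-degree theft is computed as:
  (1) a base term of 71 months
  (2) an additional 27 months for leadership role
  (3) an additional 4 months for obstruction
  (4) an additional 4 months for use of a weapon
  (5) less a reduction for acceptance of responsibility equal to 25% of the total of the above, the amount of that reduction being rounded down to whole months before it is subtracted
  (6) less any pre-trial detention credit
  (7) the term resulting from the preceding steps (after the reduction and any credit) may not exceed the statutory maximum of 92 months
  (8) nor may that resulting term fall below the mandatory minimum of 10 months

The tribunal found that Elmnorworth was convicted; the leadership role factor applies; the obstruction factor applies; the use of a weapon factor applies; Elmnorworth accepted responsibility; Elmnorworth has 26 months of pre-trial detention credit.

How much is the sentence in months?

Leadership role enhancement: +27 months
Obstruction enhancement: +4 months
Use of a weapon enhancement: +4 months
Adjusted term: 71 months + 27 months + 4 months + 4 months = 106 months
Acceptance of responsibility reduction: 25% of 106 months = 26 months (rounded down)
After reduction: 106 − 26 = 80 months
Less pre-trial detention credit: 80 months − 26 months = 54 months
Cap at 92 months: 54 months is within the cap, no reduction.
Minimum 10 months: 54 months meets the minimum, no increase.

54 months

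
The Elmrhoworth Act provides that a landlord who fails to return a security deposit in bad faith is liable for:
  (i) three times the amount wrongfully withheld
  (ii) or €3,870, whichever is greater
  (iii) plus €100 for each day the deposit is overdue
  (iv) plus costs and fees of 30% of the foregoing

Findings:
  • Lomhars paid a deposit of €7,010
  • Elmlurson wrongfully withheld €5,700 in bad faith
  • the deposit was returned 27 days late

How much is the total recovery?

€25,740

Trebled: 3 × €5,700 = €17,100
Minimum €3,870: €17,100 meets the minimum, no increase.
Late-return penalty: 27 × €100 = €2,700
Damages plus late penalty: €17,100 + €2,700 = €19,800
Costs and fees: 30% of €19,800 = €5,940
Total recovery: €19,800 + €5,940 = €25,740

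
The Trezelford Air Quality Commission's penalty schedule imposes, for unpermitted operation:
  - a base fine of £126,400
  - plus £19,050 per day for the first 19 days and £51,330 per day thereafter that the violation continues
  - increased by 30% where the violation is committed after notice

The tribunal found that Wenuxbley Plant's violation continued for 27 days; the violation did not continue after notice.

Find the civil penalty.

First 19 days: 19 × £19,050 = £361,950
Remaining days: (27 − 19) × £51,330 = £410,640
Per-day component: £361,950 + £410,640 = £772,590
Base plus per-day: £126,400 + £772,590 = £898,990
The violation did not continue after notice: no 30% increase.

£898,990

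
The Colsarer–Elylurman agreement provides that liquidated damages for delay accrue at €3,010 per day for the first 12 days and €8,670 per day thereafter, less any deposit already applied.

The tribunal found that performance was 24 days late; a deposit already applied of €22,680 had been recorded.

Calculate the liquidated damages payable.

First 12 days: 12 × €3,010 = €36,120
Remaining days: (24 − 12) × €8,670 = €104,040
Accrued per-day damages: €36,120 + €104,040 = €140,160
Less deposit already applied: €140,160 − €22,680 = €117,480

Liquidated damages: €117,480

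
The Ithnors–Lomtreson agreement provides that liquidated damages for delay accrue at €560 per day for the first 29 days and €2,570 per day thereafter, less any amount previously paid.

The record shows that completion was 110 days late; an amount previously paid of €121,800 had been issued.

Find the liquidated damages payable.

First 29 days: 29 × €560 = €16,240
Remaining days: (110 − 29) × €2,570 = €208,170
Accrued per-day damages: €16,240 + €208,170 = €224,410
Less amount previously paid: €224,410 − €121,800 = €102,610

€102,610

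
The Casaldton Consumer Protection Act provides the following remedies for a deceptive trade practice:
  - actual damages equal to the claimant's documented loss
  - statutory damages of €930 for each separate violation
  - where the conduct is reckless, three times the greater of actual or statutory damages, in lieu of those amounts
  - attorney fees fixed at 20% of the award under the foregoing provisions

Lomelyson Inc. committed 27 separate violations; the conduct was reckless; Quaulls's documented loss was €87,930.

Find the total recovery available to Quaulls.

Statutory damages: 27 × €930 = €25,110
Greater of actual damages (€87,930) or statutory damages (€25,110): €87,930
Trebled: 3 × €87,930 = €263,790
Attorney fees: 20% of €263,790 = €52,758
Total recovery: €263,790 + €52,758 = €316,548

€316,548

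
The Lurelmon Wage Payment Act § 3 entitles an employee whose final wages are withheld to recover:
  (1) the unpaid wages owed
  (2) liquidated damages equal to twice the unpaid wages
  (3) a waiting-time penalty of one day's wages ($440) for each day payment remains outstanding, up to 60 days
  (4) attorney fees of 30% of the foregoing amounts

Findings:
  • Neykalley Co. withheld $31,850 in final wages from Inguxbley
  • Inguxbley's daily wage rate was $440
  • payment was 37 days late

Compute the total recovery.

Doubled: 2 × $31,850 = $63,700
Penalty days: min(37, 60) = 37
Waiting-time penalty: 37 × $440 = $16,280
Subtotal: $31,850 + $63,700 + $16,280 = $111,830
Attorney fees: 30% of $111,830 = $33,549
Total award: $111,830 + $33,549 = $145,379

Total award: $145,379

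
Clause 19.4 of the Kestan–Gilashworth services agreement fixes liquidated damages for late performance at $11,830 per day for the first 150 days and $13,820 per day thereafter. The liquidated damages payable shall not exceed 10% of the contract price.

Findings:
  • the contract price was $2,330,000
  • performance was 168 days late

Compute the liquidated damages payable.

First 150 days: 150 × $11,830 = $1,774,500
Remaining days: (168 − 150) × $13,820 = $248,760
Accrued per-day damages: $1,774,500 + $248,760 = $2,023,260
Cap: 10% of $2,330,000 = $233,000
Cap at $233,000: $2,023,260 exceeds the cap → $233,000

$233,000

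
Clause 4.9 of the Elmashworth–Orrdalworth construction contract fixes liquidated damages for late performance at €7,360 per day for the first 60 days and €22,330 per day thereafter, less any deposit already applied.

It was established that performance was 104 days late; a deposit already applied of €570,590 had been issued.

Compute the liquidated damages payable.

€853,530

First 60 days: 60 × €7,360 = €441,600
Remaining days: (104 − 60) × €22,330 = €982,520
Accrued per-day damages: €441,600 + €982,520 = €1,424,120
Less deposit already applied: €1,424,120 − €570,590 = €853,530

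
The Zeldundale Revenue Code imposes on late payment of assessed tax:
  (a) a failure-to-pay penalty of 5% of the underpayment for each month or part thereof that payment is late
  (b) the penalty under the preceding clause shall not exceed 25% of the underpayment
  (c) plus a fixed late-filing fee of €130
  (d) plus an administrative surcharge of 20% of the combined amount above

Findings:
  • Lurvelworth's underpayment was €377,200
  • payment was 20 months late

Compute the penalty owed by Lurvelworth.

Accrued rate: 5% × 20 = 100%, capped at 25% → 25%
Failure-to-pay penalty: 25% of €377,200 = €94,300
Penalty before surcharge: €94,300 + €130 = €94,430
Administrative surcharge: 20% of €94,430 = €18,886
Total penalty: €94,430 + €18,886 = €113,316

€113,316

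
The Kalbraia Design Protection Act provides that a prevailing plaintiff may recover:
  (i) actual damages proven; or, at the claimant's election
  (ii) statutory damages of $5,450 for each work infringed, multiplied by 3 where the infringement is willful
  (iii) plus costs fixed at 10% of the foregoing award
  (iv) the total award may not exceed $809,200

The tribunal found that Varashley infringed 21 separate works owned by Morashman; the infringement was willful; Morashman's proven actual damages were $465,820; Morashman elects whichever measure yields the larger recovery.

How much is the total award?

Statutory damages: 21 × $5,450 = $114,450
Trebled: 3 × $114,450 = $343,350
Greater of actual damages ($465,820) or enhanced statutory damages ($343,350): $465,820
Costs: 10% of $465,820 = $46,582
Award plus costs: $465,820 + $46,582 = $512,402
Cap at $809,200: $512,402 is within the cap, no reduction.

$512,402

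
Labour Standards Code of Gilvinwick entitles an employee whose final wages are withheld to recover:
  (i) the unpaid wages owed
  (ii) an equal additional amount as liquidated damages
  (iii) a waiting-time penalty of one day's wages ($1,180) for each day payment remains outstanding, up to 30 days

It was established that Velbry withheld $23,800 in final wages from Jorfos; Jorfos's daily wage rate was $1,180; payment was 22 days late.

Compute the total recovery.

$73,560

Liquidated damages (equal amount): $23,800
Penalty days: min(22, 30) = 22
Waiting-time penalty: 22 × $1,180 = $25,960
Total award: $23,800 + $23,800 + $25,960 = $73,560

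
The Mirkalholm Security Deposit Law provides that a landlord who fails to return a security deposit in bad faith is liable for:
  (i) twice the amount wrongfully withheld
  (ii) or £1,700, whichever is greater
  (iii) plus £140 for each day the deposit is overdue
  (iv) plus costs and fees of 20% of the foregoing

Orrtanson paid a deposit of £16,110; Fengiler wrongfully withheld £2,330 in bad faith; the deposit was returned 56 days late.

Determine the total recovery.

£15,000

Doubled: 2 × £2,330 = £4,660
Minimum £1,700: £4,660 meets the minimum, no increase.
Late-return penalty: 56 × £140 = £7,840
Damages plus late penalty: £4,660 + £7,840 = £12,500
Costs and fees: 20% of £12,500 = £2,500
Total recovery: £12,500 + £2,500 = £15,000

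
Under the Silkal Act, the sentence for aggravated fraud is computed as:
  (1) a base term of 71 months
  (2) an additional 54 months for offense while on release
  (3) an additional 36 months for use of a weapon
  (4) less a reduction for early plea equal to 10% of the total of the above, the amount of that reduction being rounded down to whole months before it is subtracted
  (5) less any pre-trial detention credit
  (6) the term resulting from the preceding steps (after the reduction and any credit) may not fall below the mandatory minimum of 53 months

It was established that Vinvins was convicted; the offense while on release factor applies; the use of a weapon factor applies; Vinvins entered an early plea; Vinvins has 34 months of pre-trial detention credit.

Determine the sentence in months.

111 months

Offense while on release enhancement: +54 months
Use of a weapon enhancement: +36 months
Adjusted term: 71 months + 54 months + 36 months = 161 months
Early plea reduction: 10% of 161 months = 16 months (rounded down)
After reduction: 161 − 16 = 145 months
Less pre-trial detention credit: 145 months − 34 months = 111 months
Minimum 53 months: 111 months meets the minimum, no increase.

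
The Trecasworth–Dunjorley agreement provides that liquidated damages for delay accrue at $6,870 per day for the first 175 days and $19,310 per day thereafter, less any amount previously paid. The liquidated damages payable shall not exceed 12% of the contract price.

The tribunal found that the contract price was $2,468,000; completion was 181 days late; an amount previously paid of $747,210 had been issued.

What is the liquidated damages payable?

First 175 days: 175 × $6,870 = $1,202,250
Remaining days: (181 − 175) × $19,310 = $115,860
Accrued per-day damages: $1,202,250 + $115,860 = $1,318,110
Less amount previously paid: $1,318,110 − $747,210 = $570,900
Cap: 12% of $2,468,000 = $296,160
Cap at $296,160: $570,900 exceeds the cap → $296,160

$296,160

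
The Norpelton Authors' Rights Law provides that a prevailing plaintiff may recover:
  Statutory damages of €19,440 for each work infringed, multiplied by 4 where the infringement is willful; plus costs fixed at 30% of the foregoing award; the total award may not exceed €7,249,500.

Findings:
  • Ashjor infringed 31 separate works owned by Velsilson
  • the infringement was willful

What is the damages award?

Statutory damages: 31 × €19,440 = €602,640
Multiplied by 4: 4 × €602,640 = €2,410,560
Costs: 30% of €2,410,560 = €723,168
Award plus costs: €2,410,560 + €723,168 = €3,133,728
Cap at €7,249,500: €3,133,728 is within the cap, no reduction.

Award: €3,133,728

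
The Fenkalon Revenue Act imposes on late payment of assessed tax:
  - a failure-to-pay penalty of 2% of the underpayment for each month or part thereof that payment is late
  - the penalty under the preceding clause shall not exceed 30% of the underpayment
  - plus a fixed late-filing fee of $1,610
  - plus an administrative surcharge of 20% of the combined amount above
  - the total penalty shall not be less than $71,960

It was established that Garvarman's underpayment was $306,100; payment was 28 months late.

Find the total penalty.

$112,128

Accrued rate: 2% × 28 = 56%, capped at 30% → 30%
Failure-to-pay penalty: 30% of $306,100 = $91,830
Penalty before surcharge: $91,830 + $1,610 = $93,440
Administrative surcharge: 20% of $93,440 = $18,688
Total penalty: $93,440 + $18,688 = $112,128
Minimum $71,960: $112,128 meets the minimum, no increase.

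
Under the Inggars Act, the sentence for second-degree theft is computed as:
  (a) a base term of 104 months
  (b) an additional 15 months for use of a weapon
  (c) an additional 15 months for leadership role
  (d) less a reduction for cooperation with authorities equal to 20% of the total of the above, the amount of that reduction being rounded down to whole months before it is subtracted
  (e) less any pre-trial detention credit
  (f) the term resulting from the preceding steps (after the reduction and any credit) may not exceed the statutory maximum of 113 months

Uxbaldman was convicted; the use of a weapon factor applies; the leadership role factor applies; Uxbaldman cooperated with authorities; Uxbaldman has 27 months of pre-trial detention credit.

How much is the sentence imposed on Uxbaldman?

81 months

Use of a weapon enhancement: +15 months
Leadership role enhancement: +15 months
Adjusted term: 104 months + 15 months + 15 months = 134 months
Cooperation with authorities reduction: 20% of 134 months = 26 months (rounded down)
After reduction: 134 − 26 = 108 months
Less pre-trial detention credit: 108 months − 27 months = 81 months
Cap at 113 months: 81 months is within the cap, no reduction.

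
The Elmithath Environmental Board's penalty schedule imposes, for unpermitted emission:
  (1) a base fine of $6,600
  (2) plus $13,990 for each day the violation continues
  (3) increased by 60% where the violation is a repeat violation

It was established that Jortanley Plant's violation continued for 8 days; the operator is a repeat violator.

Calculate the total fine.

Civil penalty: $189,632

Per-day component: 8 × $13,990 = $111,920
Base plus per-day: $6,600 + $111,920 = $118,520
Enhancement: 60% of $118,520 = $71,112
Enhanced fine: $118,520 + $71,112 = $189,632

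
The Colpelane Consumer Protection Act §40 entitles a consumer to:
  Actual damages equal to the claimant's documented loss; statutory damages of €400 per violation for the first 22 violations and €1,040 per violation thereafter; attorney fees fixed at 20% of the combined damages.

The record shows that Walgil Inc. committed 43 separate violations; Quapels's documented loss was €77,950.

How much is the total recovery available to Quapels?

First 22 violations: 22 × €400 = €8,800
Remaining violations: (43 − 22) × €1,040 = €21,840
Statutory damages: €8,800 + €21,840 = €30,640
Combined damages: €77,950 + €30,640 = €108,590
Attorney fees: 20% of €108,590 = €21,718
Total recovery: €108,590 + €21,718 = €130,308

€130,308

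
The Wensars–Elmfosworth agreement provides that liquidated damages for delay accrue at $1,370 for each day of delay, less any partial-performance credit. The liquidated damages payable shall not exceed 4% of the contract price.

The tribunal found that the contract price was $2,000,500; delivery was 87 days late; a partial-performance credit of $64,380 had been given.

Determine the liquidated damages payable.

Per-day damages: 87 × $1,370 = $119,190
Less partial-performance credit: $119,190 − $64,380 = $54,810
Cap: 4% of $2,000,500 = $80,020
Cap at $80,020: $54,810 is within the cap, no reduction.

$54,810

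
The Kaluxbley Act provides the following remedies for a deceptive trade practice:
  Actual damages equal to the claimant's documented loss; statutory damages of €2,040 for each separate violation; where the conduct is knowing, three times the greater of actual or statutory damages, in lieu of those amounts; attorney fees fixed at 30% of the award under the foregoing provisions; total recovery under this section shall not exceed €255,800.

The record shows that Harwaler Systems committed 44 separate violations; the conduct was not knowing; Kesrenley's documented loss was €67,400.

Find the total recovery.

Statutory damages: 44 × €2,040 = €89,760
Conduct not knowing: the in-lieu enhancement does not apply.
Actual plus statutory damages: €67,400 + €89,760 = €157,160
Attorney fees: 30% of €157,160 = €47,148
Total before cap: €157,160 + €47,148 = €204,308
Cap at €255,800: €204,308 is within the cap, no reduction.

Total recovery: €204,308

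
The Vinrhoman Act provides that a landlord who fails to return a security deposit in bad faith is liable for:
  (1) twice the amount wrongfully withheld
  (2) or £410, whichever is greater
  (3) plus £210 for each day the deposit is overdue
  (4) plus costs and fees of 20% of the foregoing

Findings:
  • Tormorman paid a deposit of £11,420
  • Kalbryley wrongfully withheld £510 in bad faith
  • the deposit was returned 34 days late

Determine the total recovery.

£9,792

Doubled: 2 × £510 = £1,020
Minimum £410: £1,020 meets the minimum, no increase.
Late-return penalty: 34 × £210 = £7,140
Damages plus late penalty: £1,020 + £7,140 = £8,160
Costs and fees: 20% of £8,160 = £1,632
Total recovery: £8,160 + £1,632 = £9,792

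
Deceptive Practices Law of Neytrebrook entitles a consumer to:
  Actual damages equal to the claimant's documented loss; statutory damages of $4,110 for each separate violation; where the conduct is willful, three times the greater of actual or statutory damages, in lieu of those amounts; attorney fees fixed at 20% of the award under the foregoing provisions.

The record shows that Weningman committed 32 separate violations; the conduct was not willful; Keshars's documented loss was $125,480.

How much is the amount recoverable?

Statutory damages: 32 × $4,110 = $131,520
Conduct not willful: the in-lieu enhancement does not apply.
Actual plus statutory damages: $125,480 + $131,520 = $257,000
Attorney fees: 20% of $257,000 = $51,400
Total recovery: $257,000 + $51,400 = $308,400

Total recovery: $308,400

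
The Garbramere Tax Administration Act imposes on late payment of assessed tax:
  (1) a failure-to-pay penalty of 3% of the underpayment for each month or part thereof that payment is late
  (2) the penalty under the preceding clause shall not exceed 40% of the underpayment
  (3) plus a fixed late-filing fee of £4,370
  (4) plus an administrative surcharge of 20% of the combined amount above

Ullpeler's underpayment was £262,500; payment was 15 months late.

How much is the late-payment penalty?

£131,244

Accrued rate: 3% × 15 = 45%, capped at 40% → 40%
Failure-to-pay penalty: 40% of £262,500 = £105,000
Penalty before surcharge: £105,000 + £4,370 = £109,370
Administrative surcharge: 20% of £109,370 = £21,874
Total penalty: £109,370 + £21,874 = £131,244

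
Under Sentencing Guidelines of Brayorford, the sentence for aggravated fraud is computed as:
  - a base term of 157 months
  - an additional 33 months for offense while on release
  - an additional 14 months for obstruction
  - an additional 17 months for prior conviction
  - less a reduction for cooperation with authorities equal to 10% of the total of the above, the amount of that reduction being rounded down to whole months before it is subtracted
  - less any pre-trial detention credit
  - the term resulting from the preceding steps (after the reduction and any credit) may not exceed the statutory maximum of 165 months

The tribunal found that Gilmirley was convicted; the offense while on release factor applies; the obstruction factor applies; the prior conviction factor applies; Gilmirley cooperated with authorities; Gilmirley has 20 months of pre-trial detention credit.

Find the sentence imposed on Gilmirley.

Offense while on release enhancement: +33 months
Obstruction enhancement: +14 months
Prior conviction enhancement: +17 months
Adjusted term: 157 months + 33 months + 14 months + 17 months = 221 months
Cooperation with authorities reduction: 10% of 221 months = 22 months (rounded down)
After reduction: 221 − 22 = 199 months
Less pre-trial detention credit: 199 months − 20 months = 179 months
Cap at 165 months: 179 months exceeds the cap → 165 months

165 months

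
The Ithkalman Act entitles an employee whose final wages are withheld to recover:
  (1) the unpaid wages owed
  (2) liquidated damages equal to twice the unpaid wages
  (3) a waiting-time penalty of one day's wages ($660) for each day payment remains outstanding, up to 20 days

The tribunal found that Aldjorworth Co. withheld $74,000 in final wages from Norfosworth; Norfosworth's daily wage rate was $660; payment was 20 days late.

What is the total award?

Doubled: 2 × $74,000 = $148,000
Penalty days: min(20, 20) = 20
Waiting-time penalty: 20 × $660 = $13,200
Total award: $74,000 + $148,000 + $13,200 = $235,200

$235,200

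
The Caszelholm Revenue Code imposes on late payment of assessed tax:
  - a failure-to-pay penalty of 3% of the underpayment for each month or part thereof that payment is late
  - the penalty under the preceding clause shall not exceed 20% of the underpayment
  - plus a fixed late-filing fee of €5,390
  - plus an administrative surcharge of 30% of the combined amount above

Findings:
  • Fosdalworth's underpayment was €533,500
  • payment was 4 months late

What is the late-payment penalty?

Accrued rate: 3% × 4 = 12%, capped at 20% → 12%
Failure-to-pay penalty: 12% of €533,500 = €64,020
Penalty before surcharge: €64,020 + €5,390 = €69,410
Administrative surcharge: 30% of €69,410 = €20,823
Total penalty: €69,410 + €20,823 = €90,233

Penalty: €90,233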